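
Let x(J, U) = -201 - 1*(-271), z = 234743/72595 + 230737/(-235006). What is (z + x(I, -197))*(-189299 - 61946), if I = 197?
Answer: -61938620883459907/3412052114 ≈ -1.8153e+7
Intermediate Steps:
z = 38415660943/17060260570 (z = 234743*(1/72595) + 230737*(-1/235006) = 234743/72595 - 230737/235006 = 38415660943/17060260570 ≈ 2.2518)
x(J, U) = 70 (x(J, U) = -201 + 271 = 70)
(z + x(I, -197))*(-189299 - 61946) = (38415660943/17060260570 + 70)*(-189299 - 61946) = (1232633900843/17060260570)*(-251245) = -61938620883459907/3412052114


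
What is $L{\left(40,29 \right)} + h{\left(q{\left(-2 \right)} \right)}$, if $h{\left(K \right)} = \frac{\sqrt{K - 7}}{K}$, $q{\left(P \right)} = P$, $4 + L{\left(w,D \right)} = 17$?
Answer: $13 - \frac{3 i}{2} \approx 13.0 - 1.5 i$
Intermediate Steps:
$L{\left(w,D \right)} = 13$ ($L{\left(w,D \right)} = -4 + 17 = 13$)
$h{\left(K \right)} = \frac{\sqrt{-7 + K}}{K}$
$L{\left(40,29 \right)} + h{\left(q{\left(-2 \right)} \right)} = 13 + \frac{\sqrt{-7 - 2}}{-2} = 13 - \frac{\sqrt{-9}}{2} = 13 - \frac{3 i}{2}$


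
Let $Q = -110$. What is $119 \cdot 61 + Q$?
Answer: $7149$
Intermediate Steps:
$119 \cdot 61 + Q = 119 \cdot 61 - 110 = 7259 - 110 = 7149$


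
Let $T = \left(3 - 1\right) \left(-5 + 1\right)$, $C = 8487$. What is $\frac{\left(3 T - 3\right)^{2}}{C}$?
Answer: $\frac{81}{943} \approx 0.085896$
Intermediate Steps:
$T = -8$ ($T = 2 \left(-4\right) = -8$)
$\frac{\left(3 T - 3\right)^{2}}{C} = \frac{\left(3 \left(-8\right) - 3\right)^{2}}{8487} = \left(-24 - 3\right)^{2} \cdot \frac{1}{8487} = \left(-27\right)^{2} \cdot \frac{1}{8487} = 729 \cdot \frac{1}{8487} = \frac{81}{943}$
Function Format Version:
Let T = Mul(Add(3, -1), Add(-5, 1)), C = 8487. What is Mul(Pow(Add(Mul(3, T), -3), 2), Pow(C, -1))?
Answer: Rational(81, 943) ≈ 0.085896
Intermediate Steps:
T = -8 (T = Mul(2, -4) = -8)
Mul(Pow(Add(Mul(3, T), -3), 2), Pow(C, -1)) = Mul(Pow(Add(Mul(3, -8), -3), 2), Pow(8487, -1)) = Mul(Pow(Add(-24, -3), 2), Rational(1, 8487)) = Mul(Pow(-27, 2), Rational(1, 8487)) = Mul(729, Rational(1, 8487)) = Rational(81, 943)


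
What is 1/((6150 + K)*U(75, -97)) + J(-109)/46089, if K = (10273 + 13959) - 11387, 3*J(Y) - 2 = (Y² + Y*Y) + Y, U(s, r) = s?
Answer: 3744404738/21886513875 ≈ 0.17108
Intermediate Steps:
J(Y) = ⅔ + Y/3 + 2*Y²/3 (J(Y) = ⅔ + ((Y² + Y*Y) + Y)/3 = ⅔ + ((Y² + Y²) + Y)/3 = ⅔ + (2*Y² + Y)/3 = ⅔ + (Y + 2*Y²)/3 = ⅔ + (Y/3 + 2*Y²/3) = ⅔ + Y/3 + 2*Y²/3)
K = 12845 (K = 24232 - 11387 = 12845)
1/((6150 + K)*U(75, -97)) + J(-109)/46089 = 1/((6150 + 12845)*75) + (⅔ + (⅓)*(-109) + (⅔)*(-109)²)/46089 = (1/75)/18995 + (⅔ - 109/3 + (⅔)*11881)*(1/46089) = (1/18995)*(1/75) + (⅔ - 109/3 + 23762/3)*(1/46089) = 1/1424625 + 7885*(1/46089) = 1/1424625 + 7885/46089 = 3744404738/21886513875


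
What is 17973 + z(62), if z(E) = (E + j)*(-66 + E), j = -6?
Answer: 17749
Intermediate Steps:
z(E) = (-66 + E)*(-6 + E) (z(E) = (E - 6)*(-66 + E) = (-6 + E)*(-66 + E) = (-66 + E)*(-6 + E))
17973 + z(62) = 17973 + (396 + 62**2 - 72*62) = 17973 + (396 + 3844 - 4464) = 17973 - 224 = 17749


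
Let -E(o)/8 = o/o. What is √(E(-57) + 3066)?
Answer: √3058 ≈ 55.299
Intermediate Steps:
E(o) = -8 (E(o) = -8*o/o = -8*1 = -8)
√(E(-57) + 3066) = √(-8 + 3066) = √3058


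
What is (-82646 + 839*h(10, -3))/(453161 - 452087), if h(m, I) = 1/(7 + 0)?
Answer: -192561/2506 ≈ -76.840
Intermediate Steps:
h(m, I) = 1/7
(-82646 + 839*h(10, -3))/(453161 - 452087) = (-82646 + 839*(1/7))/(453161 - 452087) = (-82646 + 839/7)/1074 = -577683/7*1/1074 = -192561/2506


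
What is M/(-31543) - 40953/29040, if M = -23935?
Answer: -18082063/27757840 ≈ -0.65142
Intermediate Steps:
M/(-31543) - 40953/29040 = -23935/(-31543) - 40953/29040 = -23935*(-1/31543) - 40953*1/29040 = 23935/31543 - 1241/880 = -18082063/27757840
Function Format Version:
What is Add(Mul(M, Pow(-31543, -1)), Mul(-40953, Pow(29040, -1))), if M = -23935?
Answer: Rational(-18082063, 27757840) ≈ -0.65142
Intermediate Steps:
Add(Mul(M, Pow(-31543, -1)), Mul(-40953, Pow(29040, -1))) = Add(Mul(-23935, Pow(-31543, -1)), Mul(-40953, Pow(29040, -1))) = Add(Mul(-23935, Rational(-1, 31543)), Mul(-40953, Rational(1, 29040))) = Add(Rational(23935, 31543), Rational(-1241, 880)) = Rational(-18082063, 27757840)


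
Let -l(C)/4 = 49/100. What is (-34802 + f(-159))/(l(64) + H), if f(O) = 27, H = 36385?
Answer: -869375/909576 ≈ -0.95580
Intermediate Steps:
l(C) = -49/25 (l(C) = -196/100 = -4*49/100 = -49/25)
(-34802 + f(-159))/(l(64) + H) = (-34802 + 27)/(-49/25 + 36385) = -34775/909576/25 = -34775*25/909576 = -869375/909576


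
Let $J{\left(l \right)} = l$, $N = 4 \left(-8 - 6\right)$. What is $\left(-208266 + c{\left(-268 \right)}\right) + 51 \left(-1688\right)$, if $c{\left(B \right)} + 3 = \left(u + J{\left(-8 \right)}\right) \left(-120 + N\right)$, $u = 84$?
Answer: $-307733$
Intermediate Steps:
$N = -56$ ($N = 4 \left(-14\right) = -56$)
$c{\left(B \right)} = -13379$ ($c{\left(B \right)} = -3 + \left(84 - 8\right) \left(-120 - 56\right) = -3 + 76 \left(-176\right) = -3 - 13376 = -13379$)
$\left(-208266 + c{\left(-268 \right)}\right) + 51 \left(-1688\right) = \left(-208266 - 13379\right) + 51 \left(-1688\right) = -221645 - 86088 = -307733$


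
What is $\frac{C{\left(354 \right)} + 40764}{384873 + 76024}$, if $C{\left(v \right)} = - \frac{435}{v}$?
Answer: $\frac{4810007}{54385846} \approx 0.088442$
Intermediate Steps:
$\frac{C{\left(354 \right)} + 40764}{384873 + 76024} = \frac{- \frac{435}{354} + 40764}{384873 + 76024} = \frac{\left(-435\right) \frac{1}{354} + 40764}{460897} = \left(- \frac{145}{118} + 40764\right) \frac{1}{460897} = \frac{4810007}{118} \cdot \frac{1}{460897} = \frac{4810007}{54385846}$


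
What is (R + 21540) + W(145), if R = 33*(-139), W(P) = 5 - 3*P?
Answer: 16523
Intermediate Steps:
R = -4587
(R + 21540) + W(145) = (-4587 + 21540) + (5 - 3*145) = 16953 + (5 - 435) = 16953 - 430 = 16523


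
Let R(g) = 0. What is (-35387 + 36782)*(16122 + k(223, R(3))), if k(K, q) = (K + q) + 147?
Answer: 23006340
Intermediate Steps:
k(K, q) = 147 + K + q
(-35387 + 36782)*(16122 + k(223, R(3))) = (-35387 + 36782)*(16122 + (147 + 223 + 0)) = 1395*(16122 + 370) = 1395*16492 = 23006340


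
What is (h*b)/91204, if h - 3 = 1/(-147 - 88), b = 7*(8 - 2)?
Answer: 7392/5358235 ≈ 0.0013796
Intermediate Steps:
b = 42 (b = 7*6 = 42)
h = 704/235 (h = 3 + 1/(-147 - 88) = 3 + 1/(-235) = 3 - 1/235 = 704/235 ≈ 2.9957)
(h*b)/91204 = ((704/235)*42)/91204 = (29568/235)*(1/91204) = 7392/5358235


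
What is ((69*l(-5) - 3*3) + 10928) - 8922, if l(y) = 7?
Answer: 2480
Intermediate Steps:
((69*l(-5) - 3*3) + 10928) - 8922 = ((69*7 - 3*3) + 10928) - 8922 = ((483 - 9) + 10928) - 8922 = (474 + 10928) - 8922 = 11402 - 8922 = 2480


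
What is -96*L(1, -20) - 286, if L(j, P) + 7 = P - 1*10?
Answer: 3266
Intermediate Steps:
L(j, P) = -17 + P (L(j, P) = -7 + (P - 1*10) = -7 + (P - 10) = -7 + (-10 + P) = -17 + P)
-96*L(1, -20) - 286 = -96*(-17 - 20) - 286 = -96*(-37) - 286 = 3552 - 286 = 3266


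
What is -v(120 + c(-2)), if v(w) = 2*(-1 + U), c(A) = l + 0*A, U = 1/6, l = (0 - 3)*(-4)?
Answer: 5/3 ≈ 1.6667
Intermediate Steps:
l = 12 (l = -3*(-4) = 12)
U = ⅙ ≈ 0.16667
c(A) = 12 (c(A) = 12 + 0*A = 12 + 0 = 12)
v(w) = -5/3 (v(w) = 2*(-1 + ⅙) = 2*(-⅚) = -5/3)
-v(120 + c(-2)) = -1*(-5/3) = 5/3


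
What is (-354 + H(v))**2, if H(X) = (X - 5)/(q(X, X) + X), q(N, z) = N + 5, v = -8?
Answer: 15062161/121 ≈ 1.2448e+5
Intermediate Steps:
q(N, z) = 5 + N
H(X) = (-5 + X)/(5 + 2*X) (H(X) = (X - 5)/((5 + X) + X) = (-5 + X)/(5 + 2*X))
(-354 + H(v))**2 = (-354 + (-5 - 8)/(5 + 2*(-8)))**2 = (-354 - 13/(5 - 16))**2 = (-354 - 13/(-11))**2 = (-354 - 1/11*(-13))**2 = (-354 + 13/11)**2 = (-3881/11)**2 = 15062161/121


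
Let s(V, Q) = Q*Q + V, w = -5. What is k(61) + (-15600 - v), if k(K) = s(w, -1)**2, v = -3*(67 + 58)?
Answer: -15209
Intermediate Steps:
v = -375 (v = -3*125 = -375)
s(V, Q) = V + Q**2 (s(V, Q) = Q**2 + V = V + Q**2)
k(K) = 16 (k(K) = (-5 + (-1)**2)**2 = (-5 + 1)**2 = (-4)**2 = 16)
k(61) + (-15600 - v) = 16 + (-15600 - 1*(-375)) = 16 + (-15600 + 375) = 16 - 15225 = -15209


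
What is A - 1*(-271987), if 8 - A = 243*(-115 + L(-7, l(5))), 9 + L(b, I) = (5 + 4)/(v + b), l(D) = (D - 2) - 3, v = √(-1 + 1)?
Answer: 2117076/7 ≈ 3.0244e+5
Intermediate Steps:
v = 0 (v = √0 = 0)
l(D) = -5 + D (l(D) = (-2 + D) - 3 = -5 + D)
L(b, I) = -9 + 9/b (L(b, I) = -9 + (5 + 4)/(0 + b) = -9 + 9/b)
A = 213167/7 (A = 8 - 243*(-115 + (-9 + 9/(-7))) = 8 - 243*(-115 + (-9 + 9*(-⅐))) = 8 - 243*(-115 + (-9 - 9/7)) = 8 - 243*(-115 - 72/7) = 8 - 243*(-877)/7 = 8 - 1*(-213111/7) = 8 + 213111/7 = 213167/7 ≈ 30452.)
A - 1*(-271987) = 213167/7 - 1*(-271987) = 213167/7 + 271987 = 2117076/7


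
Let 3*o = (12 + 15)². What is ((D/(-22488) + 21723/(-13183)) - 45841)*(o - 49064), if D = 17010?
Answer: 110585290924751513/49409884 ≈ 2.2381e+9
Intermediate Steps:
o = 243 (o = (12 + 15)²/3 = (⅓)*27² = (⅓)*729 = 243)
((D/(-22488) + 21723/(-13183)) - 45841)*(o - 49064) = ((17010/(-22488) + 21723/(-13183)) - 45841)*(243 - 49064) = ((17010*(-1/22488) + 21723*(-1/13183)) - 45841)*(-48821) = ((-2835/3748 - 21723/13183) - 45841)*(-48821) = (-118791609/49409884 - 45841)*(-48821) = -2265117284053/49409884*(-48821) = 110585290924751513/49409884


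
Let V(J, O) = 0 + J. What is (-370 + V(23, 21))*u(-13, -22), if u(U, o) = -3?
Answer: 1041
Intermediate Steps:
V(J, O) = J
(-370 + V(23, 21))*u(-13, -22) = (-370 + 23)*(-3) = -347*(-3) = 1041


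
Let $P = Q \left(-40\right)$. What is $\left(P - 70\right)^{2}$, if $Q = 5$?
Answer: $72900$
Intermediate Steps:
$P = -200$ ($P = 5 \left(-40\right) = -200$)
$\left(P - 70\right)^{2} = \left(-200 - 70\right)^{2} = \left(-270\right)^{2} = 72900$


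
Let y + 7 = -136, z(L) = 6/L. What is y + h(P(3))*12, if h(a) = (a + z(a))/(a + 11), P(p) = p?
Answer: -971/7 ≈ -138.71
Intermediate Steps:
y = -143 (y = -7 - 136 = -143)
h(a) = (a + 6/a)/(11 + a) (h(a) = (a + 6/a)/(a + 11) = (a + 6/a)/(11 + a))
y + h(P(3))*12 = -143 + ((6 + 3²)/(3*(11 + 3)))*12 = -143 + ((⅓)*(6 + 9)/14)*12 = -143 + ((⅓)*(1/14)*15)*12 = -143 + (5/14)*12 = -143 + 30/7 = -971/7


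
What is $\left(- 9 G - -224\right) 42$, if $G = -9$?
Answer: $12810$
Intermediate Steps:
$\left(- 9 G - -224\right) 42 = \left(\left(-9\right) \left(-9\right) - -224\right) 42 = \left(81 + 224\right) 42 = 305 \cdot 42 = 12810$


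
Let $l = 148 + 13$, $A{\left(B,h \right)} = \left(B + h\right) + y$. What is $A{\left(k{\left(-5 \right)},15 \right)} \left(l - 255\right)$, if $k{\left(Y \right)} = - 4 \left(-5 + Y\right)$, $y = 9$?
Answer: $-6016$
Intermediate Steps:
$k{\left(Y \right)} = 20 - 4 Y$
$A{\left(B,h \right)} = 9 + B + h$ ($A{\left(B,h \right)} = \left(B + h\right) + 9 = 9 + B + h$)
$l = 161$
$A{\left(k{\left(-5 \right)},15 \right)} \left(l - 255\right) = \left(9 + \left(20 - -20\right) + 15\right) \left(161 - 255\right) = \left(9 + \left(20 + 20\right) + 15\right) \left(-94\right) = \left(9 + 40 + 15\right) \left(-94\right) = 64 \left(-94\right) = -6016$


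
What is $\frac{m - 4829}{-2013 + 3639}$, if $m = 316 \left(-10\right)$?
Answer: $- \frac{2663}{542} \approx -4.9133$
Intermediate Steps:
$m = -3160$
$\frac{m - 4829}{-2013 + 3639} = \frac{-3160 - 4829}{-2013 + 3639} = - \frac{7989}{1626} = \left(-7989\right) \frac{1}{1626} = - \frac{2663}{542}$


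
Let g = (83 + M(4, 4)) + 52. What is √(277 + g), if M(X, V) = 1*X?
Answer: 4*√26 ≈ 20.396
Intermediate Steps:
M(X, V) = X
g = 139 (g = (83 + 4) + 52 = 87 + 52 = 139)
√(277 + g) = √(277 + 139) = √416 = 4*√26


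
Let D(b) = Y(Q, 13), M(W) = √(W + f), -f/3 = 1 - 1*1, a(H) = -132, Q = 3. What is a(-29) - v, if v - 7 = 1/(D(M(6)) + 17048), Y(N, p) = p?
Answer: -2371480/17061 ≈ -139.00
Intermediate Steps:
f = 0 (f = -3*(1 - 1*1) = -3*(1 - 1) = -3*0 = 0)
M(W) = √W (M(W) = √(W + 0) = √W)
D(b) = 13
v = 119428/17061 (v = 7 + 1/(13 + 17048) = 7 + 1/17061 = 119428/17061 ≈ 7.0001)
a(-29) - v = -132 - 1*119428/17061 = -132 - 119428/17061 = -2371480/17061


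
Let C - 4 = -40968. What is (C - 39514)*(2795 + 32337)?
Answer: -2827353096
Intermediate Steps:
C = -40964 (C = 4 - 40968 = -40964)
(C - 39514)*(2795 + 32337) = (-40964 - 39514)*(2795 + 32337) = -80478*35132 = -2827353096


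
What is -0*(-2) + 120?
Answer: 120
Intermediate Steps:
-0*(-2) + 120 = -29*0 + 120 = 0 + 120 = 120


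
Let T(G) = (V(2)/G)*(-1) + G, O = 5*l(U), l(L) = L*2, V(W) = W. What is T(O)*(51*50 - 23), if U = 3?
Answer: 1134623/15 ≈ 75642.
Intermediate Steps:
l(L) = 2*L
O = 30 (O = 5*(2*3) = 5*6 = 30)
T(G) = G - 2/G (T(G) = (2/G)*(-1) + G = -2/G + G = G - 2/G)
T(O)*(51*50 - 23) = (30 - 2/30)*(51*50 - 23) = (30 - 2*1/30)*(2550 - 23) = (30 - 1/15)*2527 = (449/15)*2527 = 1134623/15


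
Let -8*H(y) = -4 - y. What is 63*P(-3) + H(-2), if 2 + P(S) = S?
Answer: -1259/4 ≈ -314.75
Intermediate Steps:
P(S) = -2 + S
H(y) = ½ + y/8 (H(y) = -(-4 - y)/8 = ½ + y/8)
63*P(-3) + H(-2) = 63*(-2 - 3) + (½ + (⅛)*(-2)) = 63*(-5) + (½ - ¼) = -315 + ¼ = -1259/4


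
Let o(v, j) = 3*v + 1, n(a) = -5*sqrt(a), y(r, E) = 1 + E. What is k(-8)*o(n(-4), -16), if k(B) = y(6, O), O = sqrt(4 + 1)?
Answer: (1 + sqrt(5))*(1 - 30*I) ≈ 3.2361 - 97.082*I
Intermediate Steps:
O = sqrt(5) ≈ 2.2361
k(B) = 1 + sqrt(5)
o(v, j) = 1 + 3*v
k(-8)*o(n(-4), -16) = (1 + sqrt(5))*(1 + 3*(-10*I)) = (1 + sqrt(5))*(1 - 30*I)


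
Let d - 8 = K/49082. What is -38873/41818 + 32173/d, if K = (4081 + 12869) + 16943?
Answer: 66018857608871/17837426082 ≈ 3701.1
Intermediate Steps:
K = 33893 (K = 16950 + 16943 = 33893)
d = 426549/49082 (d = 8 + 33893/49082 = 426549/49082 ≈ 8.6905)
-38873/41818 + 32173/d = -38873/41818 + 32173/(426549/49082) = -38873*1/41818 + 32173*(49082/426549) = -38873/41818 + 1579115186/426549 = 66018857608871/17837426082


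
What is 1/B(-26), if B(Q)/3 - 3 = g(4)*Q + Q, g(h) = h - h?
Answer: -1/69 ≈ -0.014493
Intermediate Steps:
g(h) = 0
B(Q) = 9 + 3*Q (B(Q) = 9 + 3*(0*Q + Q) = 9 + 3*(0 + Q) = 9 + 3*Q)
1/B(-26) = 1/(9 + 3*(-26)) = 1/(9 - 78) = 1/(-69) = -1/69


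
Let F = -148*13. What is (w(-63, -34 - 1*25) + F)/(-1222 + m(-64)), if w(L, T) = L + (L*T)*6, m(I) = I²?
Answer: 20315/2874 ≈ 7.0685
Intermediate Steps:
F = -1924
w(L, T) = L + 6*L*T
(w(-63, -34 - 1*25) + F)/(-1222 + m(-64)) = (-63*(1 + 6*(-34 - 1*25)) - 1924)/(-1222 + (-64)²) = (-63*(1 + 6*(-34 - 25)) - 1924)/(-1222 + 4096) = (-63*(1 + 6*(-59)) - 1924)/2874 = (-63*(1 - 354) - 1924)*(1/2874) = (-63*(-353) - 1924)*(1/2874) = (22239 - 1924)*(1/2874) = 20315*(1/2874) = 20315/2874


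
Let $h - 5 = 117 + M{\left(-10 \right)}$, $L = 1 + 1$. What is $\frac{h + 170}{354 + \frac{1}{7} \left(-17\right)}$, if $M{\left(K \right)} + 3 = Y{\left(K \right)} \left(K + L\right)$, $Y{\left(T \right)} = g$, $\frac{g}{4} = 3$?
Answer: $\frac{1351}{2461} \approx 0.54896$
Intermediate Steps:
$g = 12$ ($g = 4 \cdot 3 = 12$)
$Y{\left(T \right)} = 12$
$L = 2$
$M{\left(K \right)} = 21 + 12 K$ ($M{\left(K \right)} = -3 + 12 \left(K + 2\right) = -3 + 12 \left(2 + K\right) = -3 + \left(24 + 12 K\right) = 21 + 12 K$)
$h = 23$ ($h = 5 + \left(117 + \left(21 + 12 \left(-10\right)\right)\right) = 5 + \left(117 + \left(21 - 120\right)\right) = 5 + \left(117 - 99\right) = 5 + 18 = 23$)
$\frac{h + 170}{354 + \frac{1}{7} \left(-17\right)} = \frac{23 + 170}{354 + \frac{1}{7} \left(-17\right)} = \frac{193}{354 + \frac{1}{7} \left(-17\right)} = \frac{193}{354 - \frac{17}{7}} = \frac{193}{\frac{2461}{7}} = 193 \cdot \frac{7}{2461} = \frac{1351}{2461}$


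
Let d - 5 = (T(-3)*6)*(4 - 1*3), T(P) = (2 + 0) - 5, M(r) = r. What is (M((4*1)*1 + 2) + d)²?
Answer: 49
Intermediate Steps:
T(P) = -3 (T(P) = 2 - 5 = -3)
d = -13 (d = 5 + (-3*6)*(4 - 1*3) = 5 - 18*(4 - 3) = 5 - 18*1 = 5 - 18 = -13)
(M((4*1)*1 + 2) + d)² = (((4*1)*1 + 2) - 13)² = ((4*1 + 2) - 13)² = ((4 + 2) - 13)² = (6 - 13)² = (-7)² = 49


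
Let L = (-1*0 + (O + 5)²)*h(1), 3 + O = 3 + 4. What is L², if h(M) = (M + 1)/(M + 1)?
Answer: 6561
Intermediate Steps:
O = 4 (O = -3 + (3 + 4) = -3 + 7 = 4)
h(M) = 1 (h(M) = (1 + M)/(1 + M) = 1)
L = 81 (L = (-1*0 + (4 + 5)²)*1 = (0 + 9²)*1 = (0 + 81)*1 = 81*1 = 81)
L² = 81² = 6561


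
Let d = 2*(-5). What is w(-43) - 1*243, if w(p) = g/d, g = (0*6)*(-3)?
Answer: -243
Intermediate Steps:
d = -10
g = 0 (g = 0*(-3) = 0)
w(p) = 0 (w(p) = 0/(-10) = 0*(-⅒) = 0)
w(-43) - 1*243 = 0 - 1*243 = 0 - 243 = -243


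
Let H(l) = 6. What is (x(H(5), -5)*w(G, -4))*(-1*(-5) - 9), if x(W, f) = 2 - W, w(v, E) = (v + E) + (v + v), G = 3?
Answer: 80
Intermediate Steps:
w(v, E) = E + 3*v (w(v, E) = (E + v) + 2*v = E + 3*v)
(x(H(5), -5)*w(G, -4))*(-1*(-5) - 9) = ((2 - 1*6)*(-4 + 3*3))*(-1*(-5) - 9) = ((2 - 6)*(-4 + 9))*(5 - 9) = -4*5*(-4) = -20*(-4) = 80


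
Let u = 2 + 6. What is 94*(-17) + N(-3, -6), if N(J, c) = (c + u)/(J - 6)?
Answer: -14384/9 ≈ -1598.2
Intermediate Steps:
u = 8
N(J, c) = (8 + c)/(-6 + J) (N(J, c) = (c + 8)/(J - 6) = (8 + c)/(-6 + J))
94*(-17) + N(-3, -6) = 94*(-17) + (8 - 6)/(-6 - 3) = -1598 + 2/(-9) = -1598 - ⅑*2 = -1598 - 2/9 = -14384/9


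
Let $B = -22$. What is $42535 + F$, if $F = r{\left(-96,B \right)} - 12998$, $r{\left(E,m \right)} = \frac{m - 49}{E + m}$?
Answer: $\frac{3485437}{118} \approx 29538.0$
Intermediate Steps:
$r{\left(E,m \right)} = \frac{-49 + m}{E + m}$
$F = - \frac{1533693}{118}$ ($F = \frac{-49 - 22}{-96 - 22} - 12998 = \frac{1}{-118} \left(-71\right) - 12998 = \left(- \frac{1}{118}\right) \left(-71\right) - 12998 = \frac{71}{118} - 12998 = - \frac{1533693}{118} \approx -12997.0$)
$42535 + F = 42535 - \frac{1533693}{118} = \frac{3485437}{118}$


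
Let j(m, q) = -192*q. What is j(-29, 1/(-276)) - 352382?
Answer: -8104770/23 ≈ -3.5238e+5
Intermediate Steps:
j(-29, 1/(-276)) - 352382 = -192/(-276) - 352382 = -192*(-1/276) - 352382 = 16/23 - 352382 = -8104770/23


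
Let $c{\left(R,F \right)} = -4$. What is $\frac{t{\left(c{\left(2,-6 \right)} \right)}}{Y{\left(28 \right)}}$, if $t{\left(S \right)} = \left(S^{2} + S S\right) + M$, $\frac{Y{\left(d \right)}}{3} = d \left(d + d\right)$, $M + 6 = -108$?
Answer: $- \frac{41}{2352} \approx -0.017432$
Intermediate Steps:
$M = -114$ ($M = -6 - 108 = -114$)
$Y{\left(d \right)} = 6 d^{2}$ ($Y{\left(d \right)} = 3 d \left(d + d\right) = 3 d 2 d = 3 \cdot 2 d^{2} = 6 d^{2}$)
$t{\left(S \right)} = -114 + 2 S^{2}$ ($t{\left(S \right)} = \left(S^{2} + S S\right) - 114 = \left(S^{2} + S^{2}\right) - 114 = 2 S^{2} - 114 = -114 + 2 S^{2}$)
$\frac{t{\left(c{\left(2,-6 \right)} \right)}}{Y{\left(28 \right)}} = \frac{-114 + 2 \left(-4\right)^{2}}{6 \cdot 28^{2}} = \frac{-114 + 2 \cdot 16}{6 \cdot 784} = \frac{-114 + 32}{4704} = \left(-82\right) \frac{1}{4704} = - \frac{41}{2352}$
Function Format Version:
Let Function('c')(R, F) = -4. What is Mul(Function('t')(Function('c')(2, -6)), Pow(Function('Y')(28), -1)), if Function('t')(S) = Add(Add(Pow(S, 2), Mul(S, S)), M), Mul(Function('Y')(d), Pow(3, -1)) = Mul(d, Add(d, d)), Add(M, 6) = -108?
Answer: Rational(-41, 2352) ≈ -0.017432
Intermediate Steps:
M = -114 (M = Add(-6, -108) = -114)
Function('Y')(d) = Mul(6, Pow(d, 2)) (Function('Y')(d) = Mul(3, Mul(d, Add(d, d))) = Mul(3, Mul(d, Mul(2, d))) = Mul(3, Mul(2, Pow(d, 2))) = Mul(6, Pow(d, 2)))
Function('t')(S) = Add(-114, Mul(2, Pow(S, 2))) (Function('t')(S) = Add(Add(Pow(S, 2), Mul(S, S)), -114) = Add(Add(Pow(S, 2), Pow(S, 2)), -114) = Add(Mul(2, Pow(S, 2)), -114) = Add(-114, Mul(2, Pow(S, 2))))
Mul(Function('t')(Function('c')(2, -6)), Pow(Function('Y')(28), -1)) = Mul(Add(-114, Mul(2, Pow(-4, 2))), Pow(Mul(6, Pow(28, 2)), -1)) = Mul(Add(-114, Mul(2, 16)), Pow(Mul(6, 784), -1)) = Mul(Add(-114, 32), Pow(4704, -1)) = Mul(-82, Rational(1, 4704)) = Rational(-41, 2352)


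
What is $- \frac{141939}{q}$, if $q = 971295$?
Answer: $- \frac{47313}{323765} \approx -0.14613$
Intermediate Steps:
$- \frac{141939}{q} = - \frac{141939}{971295} = \left(-141939\right) \frac{1}{971295} = - \frac{47313}{323765}$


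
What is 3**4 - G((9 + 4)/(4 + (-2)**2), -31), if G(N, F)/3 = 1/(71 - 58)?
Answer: 1050/13 ≈ 80.769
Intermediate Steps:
G(N, F) = 3/13 (G(N, F) = 3/(71 - 58) = 3/13)
3**4 - G((9 + 4)/(4 + (-2)**2), -31) = 3**4 - 1*3/13 = 81 - 3/13 = 1050/13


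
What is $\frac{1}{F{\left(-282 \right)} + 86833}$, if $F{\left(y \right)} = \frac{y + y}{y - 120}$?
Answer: $\frac{67}{5817905} \approx 1.1516 \cdot 10^{-5}$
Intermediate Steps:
$F{\left(y \right)} = \frac{2 y}{-120 + y}$
$\frac{1}{F{\left(-282 \right)} + 86833} = \frac{1}{2 \left(-282\right) \frac{1}{-120 - 282} + 86833} = \frac{1}{2 \left(-282\right) \frac{1}{-402} + 86833} = \frac{1}{2 \left(-282\right) \left(- \frac{1}{402}\right) + 86833} = \frac{1}{\frac{94}{67} + 86833} = \frac{1}{\frac{5817905}{67}} = \frac{67}{5817905}$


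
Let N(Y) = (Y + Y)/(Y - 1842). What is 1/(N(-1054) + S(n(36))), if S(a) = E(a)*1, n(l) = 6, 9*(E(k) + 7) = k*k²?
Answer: 724/12835 ≈ 0.056408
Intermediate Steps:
E(k) = -7 + k³/9 (E(k) = -7 + (k*k²)/9 = -7 + k³/9)
N(Y) = 2*Y/(-1842 + Y) (N(Y) = (2*Y)/(-1842 + Y) = 2*Y/(-1842 + Y))
S(a) = -7 + a³/9 (S(a) = (-7 + a³/9)*1 = -7 + a³/9)
1/(N(-1054) + S(n(36))) = 1/(2*(-1054)/(-1842 - 1054) + (-7 + (⅑)*6³)) = 1/(2*(-1054)/(-2896) + (-7 + (⅑)*216)) = 1/(2*(-1054)*(-1/2896) + (-7 + 24)) = 1/(527/724 + 17) = 1/(12835/724) = 724/12835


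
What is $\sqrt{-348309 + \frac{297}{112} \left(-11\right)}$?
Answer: $\frac{15 i \sqrt{1213765}}{28} \approx 590.2 i$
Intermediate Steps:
$\sqrt{-348309 + \frac{297}{112} \left(-11\right)} = \sqrt{-348309 - \frac{3267}{112}} = \sqrt{- \frac{39013875}{112}} = \frac{15 i \sqrt{1213765}}{28}$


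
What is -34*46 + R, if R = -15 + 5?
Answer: -1574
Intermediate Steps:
R = -10
-34*46 + R = -34*46 - 10 = -1564 - 10 = -1574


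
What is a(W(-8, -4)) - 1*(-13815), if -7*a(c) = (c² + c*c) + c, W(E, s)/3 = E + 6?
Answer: 96639/7 ≈ 13806.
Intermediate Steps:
W(E, s) = 18 + 3*E (W(E, s) = 3*(E + 6) = 3*(6 + E) = 18 + 3*E)
a(c) = -2*c²/7 - c/7 (a(c) = -((c² + c*c) + c)/7 = -((c² + c²) + c)/7 = -(2*c² + c)/7 = -(c + 2*c²)/7 = -2*c²/7 - c/7)
a(W(-8, -4)) - 1*(-13815) = -(18 + 3*(-8))*(1 + 2*(18 + 3*(-8)))/7 - 1*(-13815) = -(18 - 24)*(1 + 2*(18 - 24))/7 + 13815 = -⅐*(-6)*(1 + 2*(-6)) + 13815 = -⅐*(-6)*(1 - 12) + 13815 = -⅐*(-6)*(-11) + 13815 = -66/7 + 13815 = 96639/7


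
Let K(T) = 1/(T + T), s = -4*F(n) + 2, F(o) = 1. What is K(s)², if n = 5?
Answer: 1/16 ≈ 0.062500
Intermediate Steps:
s = -2 (s = -4*1 + 2 = -4 + 2 = -2)
K(T) = 1/(2*T)
K(s)² = ((½)/(-2))² = ((½)*(-½))² = (-¼)² = 1/16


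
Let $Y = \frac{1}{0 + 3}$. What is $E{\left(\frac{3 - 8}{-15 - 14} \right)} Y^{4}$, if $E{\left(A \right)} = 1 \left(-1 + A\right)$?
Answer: $- \frac{8}{783} \approx -0.010217$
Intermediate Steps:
$E{\left(A \right)} = -1 + A$
$Y = \frac{1}{3} \approx 0.33333$
$E{\left(\frac{3 - 8}{-15 - 14} \right)} Y^{4} = \frac{-1 + \frac{3 - 8}{-15 - 14}}{81} = \left(-1 - \frac{5}{-29}\right) \frac{1}{81} = \left(-1 - - \frac{5}{29}\right) \frac{1}{81} = \left(-1 + \frac{5}{29}\right) \frac{1}{81} = \left(- \frac{24}{29}\right) \frac{1}{81} = - \frac{8}{783}$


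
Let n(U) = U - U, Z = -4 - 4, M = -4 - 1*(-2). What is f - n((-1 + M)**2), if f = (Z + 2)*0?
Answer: 0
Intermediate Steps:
M = -2 (M = -4 + 2 = -2)
Z = -8
n(U) = 0
f = 0 (f = (-8 + 2)*0 = -6*0 = 0)
f - n((-1 + M)**2) = 0 - 1*0 = 0 + 0 = 0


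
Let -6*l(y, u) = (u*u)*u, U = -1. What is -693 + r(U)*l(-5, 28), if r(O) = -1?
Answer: 8897/3 ≈ 2965.7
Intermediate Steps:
l(y, u) = -u**3/6 (l(y, u) = -u*u*u/6 = -u**2*u/6 = -u**3/6)
-693 + r(U)*l(-5, 28) = -693 - (-1)*28**3/6 = -693 - (-1)*21952/6 = -693 - 1*(-10976/3) = -693 + 10976/3 = 8897/3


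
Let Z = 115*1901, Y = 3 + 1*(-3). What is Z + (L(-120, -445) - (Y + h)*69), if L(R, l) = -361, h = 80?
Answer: 212734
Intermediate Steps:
Y = 0 (Y = 3 - 3 = 0)
Z = 218615
Z + (L(-120, -445) - (Y + h)*69) = 218615 + (-361 - (0 + 80)*69) = 218615 + (-361 - 80*69) = 218615 + (-361 - 1*5520) = 218615 + (-361 - 5520) = 218615 - 5881 = 212734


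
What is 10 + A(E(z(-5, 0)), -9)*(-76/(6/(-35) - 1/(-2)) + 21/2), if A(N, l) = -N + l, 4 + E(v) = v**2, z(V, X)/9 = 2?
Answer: 3342113/46 ≈ 72655.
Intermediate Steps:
z(V, X) = 18 (z(V, X) = 9*2 = 18)
E(v) = -4 + v**2
A(N, l) = l - N
10 + A(E(z(-5, 0)), -9)*(-76/(6/(-35) - 1/(-2)) + 21/2) = 10 + (-9 - (-4 + 18**2))*(-76/(6/(-35) - 1/(-2)) + 21/2) = 10 + (-9 - (-4 + 324))*(-76/(6*(-1/35) - 1*(-1/2)) + 21*(1/2)) = 10 + (-9 - 1*320)*(-76/(-6/35 + 1/2) + 21/2) = 10 + (-9 - 320)*(-76/23/70 + 21/2) = 10 - 329*(-76*70/23 + 21/2) = 10 - 329*(-5320/23 + 21/2) = 10 - 329*(-10157/46) = 10 + 3341653/46 = 3342113/46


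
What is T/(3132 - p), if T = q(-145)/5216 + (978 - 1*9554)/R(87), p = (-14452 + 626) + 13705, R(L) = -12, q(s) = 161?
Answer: 11183587/50902944 ≈ 0.21970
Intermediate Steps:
p = -121 (p = -13826 + 13705 = -121)
T = 11183587/15648 (T = 161/5216 + (978 - 1*9554)/(-12) = 161*(1/5216) + (978 - 9554)*(-1/12) = 161/5216 - 8576*(-1/12) = 161/5216 + 2144/3 = 11183587/15648 ≈ 714.70)
T/(3132 - p) = 11183587/(15648*(3132 - 1*(-121))) = 11183587/(15648*(3132 + 121)) = (11183587/15648)/3253 = (11183587/15648)*(1/3253) = 11183587/50902944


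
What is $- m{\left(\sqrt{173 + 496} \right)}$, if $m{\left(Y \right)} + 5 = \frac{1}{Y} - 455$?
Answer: $460 - \frac{\sqrt{669}}{669} \approx 459.96$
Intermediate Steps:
$m{\left(Y \right)} = -460 + \frac{1}{Y}$ ($m{\left(Y \right)} = -5 + \left(\frac{1}{Y} - 455\right) = -5 - \left(455 - \frac{1}{Y}\right) = -460 + \frac{1}{Y}$)
$- m{\left(\sqrt{173 + 496} \right)} = - (-460 + \frac{1}{\sqrt{173 + 496}}) = - (-460 + \frac{1}{\sqrt{669}}) = - (-460 + \frac{\sqrt{669}}{669}) = 460 - \frac{\sqrt{669}}{669}$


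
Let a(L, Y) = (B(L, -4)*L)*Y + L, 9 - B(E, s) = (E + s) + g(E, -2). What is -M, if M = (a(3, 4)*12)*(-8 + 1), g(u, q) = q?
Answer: 12348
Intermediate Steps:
B(E, s) = 11 - E - s (B(E, s) = 9 - ((E + s) - 2) = 9 - (-2 + E + s) = 9 + (2 - E - s) = 11 - E - s)
a(L, Y) = L + L*Y*(15 - L) (a(L, Y) = ((11 - L - 1*(-4))*L)*Y + L = ((11 - L + 4)*L)*Y + L = ((15 - L)*L)*Y + L = (L*(15 - L))*Y + L = L*Y*(15 - L) + L = L + L*Y*(15 - L))
M = -12348 (M = (-1*3*(-1 + 4*(-15 + 3))*12)*(-8 + 1) = (-1*3*(-1 + 4*(-12))*12)*(-7) = (-1*3*(-1 - 48)*12)*(-7) = (-1*3*(-49)*12)*(-7) = (147*12)*(-7) = 1764*(-7) = -12348)
-M = -1*(-12348) = 12348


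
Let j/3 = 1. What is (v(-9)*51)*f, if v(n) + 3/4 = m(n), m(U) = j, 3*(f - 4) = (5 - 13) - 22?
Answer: -1377/2 ≈ -688.50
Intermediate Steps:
j = 3 (j = 3*1 = 3)
f = -6 (f = 4 + ((5 - 13) - 22)/3 = 4 + (-8 - 22)/3 = 4 + (⅓)*(-30) = 4 - 10 = -6)
m(U) = 3
v(n) = 9/4 (v(n) = -¾ + 3 = 9/4)
(v(-9)*51)*f = ((9/4)*51)*(-6) = (459/4)*(-6) = -1377/2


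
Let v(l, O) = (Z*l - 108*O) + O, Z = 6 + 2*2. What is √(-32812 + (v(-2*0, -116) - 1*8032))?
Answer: 4*I*√1777 ≈ 168.62*I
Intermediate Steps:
Z = 10 (Z = 6 + 4 = 10)
v(l, O) = -107*O + 10*l (v(l, O) = (10*l - 108*O) + O = (-108*O + 10*l) + O = -107*O + 10*l)
√(-32812 + (v(-2*0, -116) - 1*8032)) = √(-32812 + ((-107*(-116) + 10*(-2*0)) - 1*8032)) = √(-32812 + ((12412 + 10*0) - 8032)) = √(-32812 + ((12412 + 0) - 8032)) = √(-32812 + (12412 - 8032)) = √(-32812 + 4380) = √(-28432) = 4*I*√1777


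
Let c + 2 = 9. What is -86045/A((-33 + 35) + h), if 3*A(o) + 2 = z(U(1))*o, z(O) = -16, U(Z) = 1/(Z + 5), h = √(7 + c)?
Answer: -4388295/1214 + 1032540*√14/607 ≈ 2750.0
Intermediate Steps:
c = 7 (c = -2 + 9 = 7)
h = √14 (h = √(7 + 7) = √14 ≈ 3.7417)
U(Z) = 1/(5 + Z)
A(o) = -⅔ - 16*o/3 (A(o) = -⅔ + (-16*o)/3 = -⅔ - 16*o/3)
-86045/A((-33 + 35) + h) = -86045/(-⅔ - 16*((-33 + 35) + √14)/3) = -86045/(-⅔ - 16*(2 + √14)/3) = -86045/(-⅔ + (-32/3 - 16*√14/3)) = -86045/(-34/3 - 16*√14/3)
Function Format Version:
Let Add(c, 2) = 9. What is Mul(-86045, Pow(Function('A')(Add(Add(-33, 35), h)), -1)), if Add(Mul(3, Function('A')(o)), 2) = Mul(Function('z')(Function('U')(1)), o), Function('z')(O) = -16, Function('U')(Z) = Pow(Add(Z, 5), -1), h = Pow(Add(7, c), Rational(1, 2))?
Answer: Add(Rational(-4388295, 1214), Mul(Rational(1032540, 607), Pow(14, Rational(1, 2)))) ≈ 2750.0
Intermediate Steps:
c = 7 (c = Add(-2, 9) = 7)
h = Pow(14, Rational(1, 2)) (h = Pow(Add(7, 7), Rational(1, 2)) = Pow(14, Rational(1, 2)) ≈ 3.7417)
Function('U')(Z) = Pow(Add(5, Z), -1)
Function('A')(o) = Add(Rational(-2, 3), Mul(Rational(-16, 3), o)) (Function('A')(o) = Add(Rational(-2, 3), Mul(Rational(1, 3), Mul(-16, o))) = Add(Rational(-2, 3), Mul(Rational(-16, 3), o)))
Mul(-86045, Pow(Function('A')(Add(Add(-33, 35), h)), -1)) = Mul(-86045, Pow(Add(Rational(-2, 3), Mul(Rational(-16, 3), Add(Add(-33, 35), Pow(14, Rational(1, 2))))), -1)) = Mul(-86045, Pow(Add(Rational(-2, 3), Mul(Rational(-16, 3), Add(2, Pow(14, Rational(1, 2))))), -1)) = Mul(-86045, Pow(Add(Rational(-2, 3), Add(Rational(-32, 3), Mul(Rational(-16, 3), Pow(14, Rational(1, 2))))), -1)) = Mul(-86045, Pow(Add(Rational(-34, 3), Mul(Rational(-16, 3), Pow(14, Rational(1, 2)))), -1))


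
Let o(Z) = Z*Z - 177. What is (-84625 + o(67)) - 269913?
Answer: -350226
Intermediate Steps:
o(Z) = -177 + Z² (o(Z) = Z² - 177 = -177 + Z²)
(-84625 + o(67)) - 269913 = (-84625 + (-177 + 67²)) - 269913 = (-84625 + (-177 + 4489)) - 269913 = (-84625 + 4312) - 269913 = -80313 - 269913 = -350226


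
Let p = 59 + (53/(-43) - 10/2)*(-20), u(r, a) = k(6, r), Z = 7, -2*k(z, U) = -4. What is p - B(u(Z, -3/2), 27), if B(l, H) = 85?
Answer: 4242/43 ≈ 98.651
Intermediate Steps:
k(z, U) = 2 (k(z, U) = -½*(-4) = 2)
u(r, a) = 2
p = 7897/43 (p = 59 + (53*(-1/43) - 10*½)*(-20) = 59 + (-53/43 - 5)*(-20) = 59 - 268/43*(-20) = 59 + 5360/43 = 7897/43 ≈ 183.65)
p - B(u(Z, -3/2), 27) = 7897/43 - 1*85 = 7897/43 - 85 = 4242/43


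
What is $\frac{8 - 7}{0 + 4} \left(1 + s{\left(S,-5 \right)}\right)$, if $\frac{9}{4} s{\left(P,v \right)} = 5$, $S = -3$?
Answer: $\frac{29}{36} \approx 0.80556$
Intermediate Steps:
$s{\left(P,v \right)} = \frac{20}{9}$ ($s{\left(P,v \right)} = \frac{4}{9} \cdot 5 = \frac{20}{9}$)
$\frac{8 - 7}{0 + 4} \left(1 + s{\left(S,-5 \right)}\right) = \frac{8 - 7}{0 + 4} \left(1 + \frac{20}{9}\right) = 1 \cdot \frac{1}{4} \cdot \frac{29}{9} = \frac{1}{4} \cdot \frac{29}{9} = \frac{29}{36}$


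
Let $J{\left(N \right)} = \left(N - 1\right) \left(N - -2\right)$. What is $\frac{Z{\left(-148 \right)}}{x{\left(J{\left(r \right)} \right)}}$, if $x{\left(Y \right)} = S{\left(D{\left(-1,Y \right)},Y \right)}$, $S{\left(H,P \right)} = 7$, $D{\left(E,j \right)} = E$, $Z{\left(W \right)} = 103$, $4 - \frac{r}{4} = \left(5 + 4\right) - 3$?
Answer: $\frac{103}{7} \approx 14.714$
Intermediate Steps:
$r = -8$ ($r = 16 - 4 \left(\left(5 + 4\right) - 3\right) = 16 - 4 \left(9 - 3\right) = 16 - 24 = -8$)
$J{\left(N \right)} = \left(-1 + N\right) \left(2 + N\right)$ ($J{\left(N \right)} = \left(-1 + N\right) \left(N + \left(-1 + 3\right)\right) = \left(-1 + N\right) \left(N + 2\right) = \left(-1 + N\right) \left(2 + N\right)$)
$x{\left(Y \right)} = 7$
$\frac{Z{\left(-148 \right)}}{x{\left(J{\left(r \right)} \right)}} = \frac{103}{7}$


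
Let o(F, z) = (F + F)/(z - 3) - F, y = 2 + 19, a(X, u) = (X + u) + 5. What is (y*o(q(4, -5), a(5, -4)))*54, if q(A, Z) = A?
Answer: -1512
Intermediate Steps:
a(X, u) = 5 + X + u
y = 21
o(F, z) = -F + 2*F/(-3 + z) (o(F, z) = (2*F)/(-3 + z) - F = 2*F/(-3 + z) - F = -F + 2*F/(-3 + z))
(y*o(q(4, -5), a(5, -4)))*54 = (21*(4*(5 - (5 + 5 - 4))/(-3 + (5 + 5 - 4))))*54 = (21*(4*(5 - 1*6)/(-3 + 6)))*54 = (21*(4*(5 - 6)/3))*54 = (21*(4*(⅓)*(-1)))*54 = (21*(-4/3))*54 = -28*54 = -1512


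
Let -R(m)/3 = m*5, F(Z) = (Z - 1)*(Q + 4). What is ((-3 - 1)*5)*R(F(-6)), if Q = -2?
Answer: -4200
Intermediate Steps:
F(Z) = -2 + 2*Z (F(Z) = (Z - 1)*(-2 + 4) = (-1 + Z)*2 = -2 + 2*Z)
R(m) = -15*m (R(m) = -3*m*5 = -15*m)
((-3 - 1)*5)*R(F(-6)) = ((-3 - 1)*5)*(-15*(-2 + 2*(-6))) = (-4*5)*(-15*(-2 - 12)) = -(-300)*(-14) = -20*210 = -4200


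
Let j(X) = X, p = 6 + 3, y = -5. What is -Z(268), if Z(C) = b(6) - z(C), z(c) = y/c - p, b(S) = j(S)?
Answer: -4025/268 ≈ -15.019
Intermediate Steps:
p = 9
b(S) = S
z(c) = -9 - 5/c (z(c) = -5/c - 1*9 = -5/c - 9 = -9 - 5/c)
Z(C) = 15 + 5/C (Z(C) = 6 - (-9 - 5/C) = 6 + (9 + 5/C) = 15 + 5/C)
-Z(268) = -(15 + 5/268) = -1*4025/268 = -4025/268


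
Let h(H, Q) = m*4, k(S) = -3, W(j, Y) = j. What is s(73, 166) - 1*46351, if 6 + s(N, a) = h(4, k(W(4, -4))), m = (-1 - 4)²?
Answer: -46257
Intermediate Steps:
m = 25 (m = (-5)² = 25)
h(H, Q) = 100 (h(H, Q) = 25*4 = 100)
s(N, a) = 94 (s(N, a) = -6 + 100 = 94)
s(73, 166) - 1*46351 = 94 - 1*46351 = 94 - 46351 = -46257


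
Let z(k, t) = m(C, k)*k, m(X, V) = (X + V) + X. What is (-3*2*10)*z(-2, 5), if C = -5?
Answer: -1440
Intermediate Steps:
m(X, V) = V + 2*X (m(X, V) = (V + X) + X = V + 2*X)
z(k, t) = k*(-10 + k) (z(k, t) = (k + 2*(-5))*k = (k - 10)*k = (-10 + k)*k = k*(-10 + k))
(-3*2*10)*z(-2, 5) = (-3*2*10)*(-2*(-10 - 2)) = (-6*10)*(-2*(-12)) = -60*24 = -1440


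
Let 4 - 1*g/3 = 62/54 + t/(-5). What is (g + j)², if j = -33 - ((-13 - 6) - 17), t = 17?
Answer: 958441/2025 ≈ 473.30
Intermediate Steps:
j = 3 (j = -33 - (-19 - 17) = -33 - 1*(-36) = -33 + 36 = 3)
g = 844/45 (g = 12 - 3*(62/54 + 17/(-5)) = 12 - 3*(62*(1/54) + 17*(-⅕)) = 12 - 3*(31/27 - 17/5) = 12 - 3*(-304/135) = 12 + 304/45 = 844/45 ≈ 18.756)
(g + j)² = (844/45 + 3)² = (979/45)² = 958441/2025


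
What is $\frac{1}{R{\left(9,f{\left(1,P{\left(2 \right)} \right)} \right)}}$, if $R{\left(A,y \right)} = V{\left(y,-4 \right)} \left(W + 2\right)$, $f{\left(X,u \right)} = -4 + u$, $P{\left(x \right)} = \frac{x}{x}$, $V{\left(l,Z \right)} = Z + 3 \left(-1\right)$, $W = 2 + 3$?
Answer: $- \frac{1}{49} \approx -0.020408$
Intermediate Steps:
$W = 5$
$V{\left(l,Z \right)} = -3 + Z$ ($V{\left(l,Z \right)} = Z - 3 = -3 + Z$)
$P{\left(x \right)} = 1$
$R{\left(A,y \right)} = -49$ ($R{\left(A,y \right)} = \left(-3 - 4\right) \left(5 + 2\right) = \left(-7\right) 7 = -49$)
$\frac{1}{R{\left(9,f{\left(1,P{\left(2 \right)} \right)} \right)}} = \frac{1}{-49} = - \frac{1}{49}$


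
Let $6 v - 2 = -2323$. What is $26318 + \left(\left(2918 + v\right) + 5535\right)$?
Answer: $\frac{206305}{6} \approx 34384.0$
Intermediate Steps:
$v = - \frac{2321}{6}$ ($v = \frac{1}{3} + \frac{1}{6} \left(-2323\right) = \frac{1}{3} - \frac{2323}{6} = - \frac{2321}{6} \approx -386.83$)
$26318 + \left(\left(2918 + v\right) + 5535\right) = 26318 + \left(\left(2918 - \frac{2321}{6}\right) + 5535\right) = 26318 + \left(\frac{15187}{6} + 5535\right) = 26318 + \frac{48397}{6} = \frac{206305}{6}$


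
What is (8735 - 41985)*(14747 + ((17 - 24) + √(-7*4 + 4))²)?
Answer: -491169000 + 931000*I*√6 ≈ -4.9117e+8 + 2.2805e+6*I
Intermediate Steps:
(8735 - 41985)*(14747 + ((17 - 24) + √(-7*4 + 4))²) = -33250*(14747 + (-7 + √(-28 + 4))²) = -33250*(14747 + (-7 + √(-24))²) = -33250*(14747 + (-7 + 2*I*√6)²) = -490337750 - 33250*(-7 + 2*I*√6)²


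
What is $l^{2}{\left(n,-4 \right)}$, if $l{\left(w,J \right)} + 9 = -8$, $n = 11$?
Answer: $289$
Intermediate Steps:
$l{\left(w,J \right)} = -17$ ($l{\left(w,J \right)} = -9 - 8 = -17$)
$l^{2}{\left(n,-4 \right)} = \left(-17\right)^{2} = 289$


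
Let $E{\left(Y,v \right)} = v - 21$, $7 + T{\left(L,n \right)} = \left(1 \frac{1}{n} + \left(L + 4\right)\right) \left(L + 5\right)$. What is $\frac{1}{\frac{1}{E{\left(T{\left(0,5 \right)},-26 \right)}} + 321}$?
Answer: $\frac{47}{15086} \approx 0.0031155$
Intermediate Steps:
$T{\left(L,n \right)} = -7 + \left(5 + L\right) \left(4 + L + \frac{1}{n}\right)$ ($T{\left(L,n \right)} = -7 + \left(1 \frac{1}{n} + \left(L + 4\right)\right) \left(L + 5\right) = -7 + \left(\frac{1}{n} + \left(4 + L\right)\right) \left(5 + L\right) = -7 + \left(4 + L + \frac{1}{n}\right) \left(5 + L\right) = -7 + \left(5 + L\right) \left(4 + L + \frac{1}{n}\right)$)
$E{\left(Y,v \right)} = -21 + v$
$\frac{1}{\frac{1}{E{\left(T{\left(0,5 \right)},-26 \right)}} + 321} = \frac{1}{\frac{1}{-21 - 26} + 321} = \frac{1}{\frac{1}{-47} + 321} = \frac{1}{- \frac{1}{47} + 321} = \frac{1}{\frac{15086}{47}} = \frac{47}{15086}$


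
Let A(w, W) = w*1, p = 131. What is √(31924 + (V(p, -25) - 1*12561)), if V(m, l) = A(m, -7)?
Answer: 57*√6 ≈ 139.62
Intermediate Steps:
A(w, W) = w
V(m, l) = m
√(31924 + (V(p, -25) - 1*12561)) = √(31924 + (131 - 1*12561)) = √(31924 + (131 - 12561)) = √(31924 - 12430) = √19494 = 57*√6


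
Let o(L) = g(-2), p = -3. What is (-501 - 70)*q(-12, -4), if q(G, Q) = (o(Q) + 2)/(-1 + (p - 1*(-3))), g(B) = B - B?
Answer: 1142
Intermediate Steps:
g(B) = 0
o(L) = 0
q(G, Q) = -2 (q(G, Q) = (0 + 2)/(-1 + (-3 - 1*(-3))) = 2/(-1 + (-3 + 3)) = 2/(-1 + 0) = 2/(-1) = 2*(-1) = -2)
(-501 - 70)*q(-12, -4) = (-501 - 70)*(-2) = -571*(-2) = 1142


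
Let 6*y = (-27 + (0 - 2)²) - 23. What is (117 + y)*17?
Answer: 5576/3 ≈ 1858.7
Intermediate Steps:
y = -23/3 (y = ((-27 + (0 - 2)²) - 23)/6 = ((-27 + (-2)²) - 23)/6 = ((-27 + 4) - 23)/6 = (-23 - 23)/6 = (⅙)*(-46) = -23/3 ≈ -7.6667)
(117 + y)*17 = (117 - 23/3)*17 = (328/3)*17 = 5576/3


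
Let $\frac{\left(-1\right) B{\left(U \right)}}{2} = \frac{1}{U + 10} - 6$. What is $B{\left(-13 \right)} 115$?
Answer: $\frac{4370}{3} \approx 1456.7$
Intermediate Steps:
$B{\left(U \right)} = 12 - \frac{2}{10 + U}$ ($B{\left(U \right)} = - 2 \left(\frac{1}{U + 10} - 6\right) = - 2 \left(\frac{1}{10 + U} - 6\right) = - 2 \left(-6 + \frac{1}{10 + U}\right) = 12 - \frac{2}{10 + U}$)
$B{\left(-13 \right)} 115 = \frac{2 \left(59 + 6 \left(-13\right)\right)}{10 - 13} \cdot 115 = \frac{2 \left(59 - 78\right)}{-3} \cdot 115 = 2 \left(- \frac{1}{3}\right) \left(-19\right) 115 = \frac{38}{3} \cdot 115 = \frac{4370}{3}$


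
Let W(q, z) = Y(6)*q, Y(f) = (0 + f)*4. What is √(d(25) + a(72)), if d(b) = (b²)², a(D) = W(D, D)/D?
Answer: √390649 ≈ 625.02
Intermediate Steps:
Y(f) = 4*f (Y(f) = f*4 = 4*f)
W(q, z) = 24*q (W(q, z) = (4*6)*q = 24*q)
a(D) = 24 (a(D) = (24*D)/D = 24)
d(b) = b⁴
√(d(25) + a(72)) = √(25⁴ + 24) = √(390625 + 24) = √390649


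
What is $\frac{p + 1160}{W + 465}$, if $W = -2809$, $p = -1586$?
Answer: $\frac{213}{1172} \approx 0.18174$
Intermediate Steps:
$\frac{p + 1160}{W + 465} = \frac{-1586 + 1160}{-2809 + 465} = - \frac{426}{-2344} = \left(-426\right) \left(- \frac{1}{2344}\right) = \frac{213}{1172}$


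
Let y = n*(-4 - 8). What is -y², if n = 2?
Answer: -576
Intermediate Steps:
y = -24 (y = 2*(-4 - 8) = 2*(-12) = -24)
-y² = -1*(-24)² = -1*576 = -576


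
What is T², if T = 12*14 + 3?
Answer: 29241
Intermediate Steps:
T = 171 (T = 168 + 3 = 171)
T² = 171² = 29241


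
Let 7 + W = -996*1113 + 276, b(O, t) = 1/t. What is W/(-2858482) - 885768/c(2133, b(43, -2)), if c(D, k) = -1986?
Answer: 422358821045/946157542 ≈ 446.39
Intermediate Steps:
W = -1108279 (W = -7 + (-996*1113 + 276) = -7 + (-1108548 + 276) = -7 - 1108272 = -1108279)
W/(-2858482) - 885768/c(2133, b(43, -2)) = -1108279/(-2858482) - 885768/(-1986) = -1108279*(-1/2858482) - 885768*(-1/1986) = 1108279/2858482 + 147628/331 = 422358821045/946157542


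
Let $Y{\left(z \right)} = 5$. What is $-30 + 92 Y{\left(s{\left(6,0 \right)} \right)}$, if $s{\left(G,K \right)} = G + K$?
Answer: $430$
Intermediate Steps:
$-30 + 92 Y{\left(s{\left(6,0 \right)} \right)} = -30 + 92 \cdot 5 = -30 + 460 = 430$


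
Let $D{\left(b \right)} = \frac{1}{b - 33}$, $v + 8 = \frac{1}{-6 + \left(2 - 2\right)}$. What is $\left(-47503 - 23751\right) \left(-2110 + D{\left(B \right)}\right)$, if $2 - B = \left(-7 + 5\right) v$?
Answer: $\frac{10674668621}{71} \approx 1.5035 \cdot 10^{8}$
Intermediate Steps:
$v = - \frac{49}{6}$ ($v = -8 + \frac{1}{-6 + \left(2 - 2\right)} = -8 + \frac{1}{-6 + 0} = -8 + \frac{1}{-6} = -8 - \frac{1}{6} = - \frac{49}{6} \approx -8.1667$)
$B = - \frac{43}{3}$ ($B = 2 - \left(-7 + 5\right) \left(- \frac{49}{6}\right) = 2 - \left(-2\right) \left(- \frac{49}{6}\right) = 2 - \frac{49}{3} = - \frac{43}{3} \approx -14.333$)
$D{\left(b \right)} = \frac{1}{-33 + b}$
$\left(-47503 - 23751\right) \left(-2110 + D{\left(B \right)}\right) = \left(-47503 - 23751\right) \left(-2110 + \frac{1}{-33 - \frac{43}{3}}\right) = - 71254 \left(-2110 + \frac{1}{- \frac{142}{3}}\right) = - 71254 \left(-2110 - \frac{3}{142}\right) = \left(-71254\right) \left(- \frac{299623}{142}\right) = \frac{10674668621}{71}$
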